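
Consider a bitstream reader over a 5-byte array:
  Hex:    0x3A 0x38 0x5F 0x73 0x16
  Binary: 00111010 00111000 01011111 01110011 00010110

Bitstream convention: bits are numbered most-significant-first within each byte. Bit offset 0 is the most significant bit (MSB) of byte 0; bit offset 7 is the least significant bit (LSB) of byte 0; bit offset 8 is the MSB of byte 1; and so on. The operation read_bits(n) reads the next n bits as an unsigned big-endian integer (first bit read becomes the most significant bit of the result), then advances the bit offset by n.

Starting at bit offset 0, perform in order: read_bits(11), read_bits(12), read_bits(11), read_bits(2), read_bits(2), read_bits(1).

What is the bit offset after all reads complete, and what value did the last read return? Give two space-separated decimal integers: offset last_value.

Answer: 39 1

Derivation:
Read 1: bits[0:11] width=11 -> value=465 (bin 00111010001); offset now 11 = byte 1 bit 3; 29 bits remain
Read 2: bits[11:23] width=12 -> value=3119 (bin 110000101111); offset now 23 = byte 2 bit 7; 17 bits remain
Read 3: bits[23:34] width=11 -> value=1484 (bin 10111001100); offset now 34 = byte 4 bit 2; 6 bits remain
Read 4: bits[34:36] width=2 -> value=1 (bin 01); offset now 36 = byte 4 bit 4; 4 bits remain
Read 5: bits[36:38] width=2 -> value=1 (bin 01); offset now 38 = byte 4 bit 6; 2 bits remain
Read 6: bits[38:39] width=1 -> value=1 (bin 1); offset now 39 = byte 4 bit 7; 1 bits remain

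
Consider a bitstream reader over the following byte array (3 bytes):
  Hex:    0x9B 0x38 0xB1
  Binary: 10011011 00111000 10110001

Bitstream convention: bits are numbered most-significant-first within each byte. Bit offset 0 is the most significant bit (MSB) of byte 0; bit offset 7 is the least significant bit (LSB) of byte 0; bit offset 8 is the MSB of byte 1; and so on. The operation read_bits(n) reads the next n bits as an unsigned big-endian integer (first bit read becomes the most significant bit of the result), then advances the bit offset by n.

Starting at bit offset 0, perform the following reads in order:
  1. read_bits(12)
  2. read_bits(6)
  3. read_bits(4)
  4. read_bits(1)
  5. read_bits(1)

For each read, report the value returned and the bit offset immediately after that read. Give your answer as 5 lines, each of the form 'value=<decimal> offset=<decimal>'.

Answer: value=2483 offset=12
value=34 offset=18
value=12 offset=22
value=0 offset=23
value=1 offset=24

Derivation:
Read 1: bits[0:12] width=12 -> value=2483 (bin 100110110011); offset now 12 = byte 1 bit 4; 12 bits remain
Read 2: bits[12:18] width=6 -> value=34 (bin 100010); offset now 18 = byte 2 bit 2; 6 bits remain
Read 3: bits[18:22] width=4 -> value=12 (bin 1100); offset now 22 = byte 2 bit 6; 2 bits remain
Read 4: bits[22:23] width=1 -> value=0 (bin 0); offset now 23 = byte 2 bit 7; 1 bits remain
Read 5: bits[23:24] width=1 -> value=1 (bin 1); offset now 24 = byte 3 bit 0; 0 bits remain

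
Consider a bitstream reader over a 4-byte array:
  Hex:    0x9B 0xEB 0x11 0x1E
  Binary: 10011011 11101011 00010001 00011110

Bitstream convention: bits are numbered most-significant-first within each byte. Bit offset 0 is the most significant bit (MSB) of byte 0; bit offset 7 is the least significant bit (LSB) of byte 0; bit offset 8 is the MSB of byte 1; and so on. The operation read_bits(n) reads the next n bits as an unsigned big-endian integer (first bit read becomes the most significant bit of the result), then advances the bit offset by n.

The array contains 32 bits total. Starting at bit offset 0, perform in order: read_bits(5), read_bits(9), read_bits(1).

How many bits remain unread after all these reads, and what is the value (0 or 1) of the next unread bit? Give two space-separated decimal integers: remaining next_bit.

Read 1: bits[0:5] width=5 -> value=19 (bin 10011); offset now 5 = byte 0 bit 5; 27 bits remain
Read 2: bits[5:14] width=9 -> value=250 (bin 011111010); offset now 14 = byte 1 bit 6; 18 bits remain
Read 3: bits[14:15] width=1 -> value=1 (bin 1); offset now 15 = byte 1 bit 7; 17 bits remain

Answer: 17 1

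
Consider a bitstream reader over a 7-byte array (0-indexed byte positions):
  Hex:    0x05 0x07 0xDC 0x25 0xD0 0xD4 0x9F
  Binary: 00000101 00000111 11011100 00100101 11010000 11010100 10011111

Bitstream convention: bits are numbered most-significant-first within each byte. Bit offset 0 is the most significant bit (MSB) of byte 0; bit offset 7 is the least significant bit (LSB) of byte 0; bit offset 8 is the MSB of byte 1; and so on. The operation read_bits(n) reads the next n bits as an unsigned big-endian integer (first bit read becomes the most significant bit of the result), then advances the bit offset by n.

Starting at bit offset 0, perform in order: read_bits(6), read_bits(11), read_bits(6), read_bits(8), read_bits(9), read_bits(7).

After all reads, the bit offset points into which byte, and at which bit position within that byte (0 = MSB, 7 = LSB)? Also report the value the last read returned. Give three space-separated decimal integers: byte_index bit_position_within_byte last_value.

Answer: 5 7 106

Derivation:
Read 1: bits[0:6] width=6 -> value=1 (bin 000001); offset now 6 = byte 0 bit 6; 50 bits remain
Read 2: bits[6:17] width=11 -> value=527 (bin 01000001111); offset now 17 = byte 2 bit 1; 39 bits remain
Read 3: bits[17:23] width=6 -> value=46 (bin 101110); offset now 23 = byte 2 bit 7; 33 bits remain
Read 4: bits[23:31] width=8 -> value=18 (bin 00010010); offset now 31 = byte 3 bit 7; 25 bits remain
Read 5: bits[31:40] width=9 -> value=464 (bin 111010000); offset now 40 = byte 5 bit 0; 16 bits remain
Read 6: bits[40:47] width=7 -> value=106 (bin 1101010); offset now 47 = byte 5 bit 7; 9 bits remain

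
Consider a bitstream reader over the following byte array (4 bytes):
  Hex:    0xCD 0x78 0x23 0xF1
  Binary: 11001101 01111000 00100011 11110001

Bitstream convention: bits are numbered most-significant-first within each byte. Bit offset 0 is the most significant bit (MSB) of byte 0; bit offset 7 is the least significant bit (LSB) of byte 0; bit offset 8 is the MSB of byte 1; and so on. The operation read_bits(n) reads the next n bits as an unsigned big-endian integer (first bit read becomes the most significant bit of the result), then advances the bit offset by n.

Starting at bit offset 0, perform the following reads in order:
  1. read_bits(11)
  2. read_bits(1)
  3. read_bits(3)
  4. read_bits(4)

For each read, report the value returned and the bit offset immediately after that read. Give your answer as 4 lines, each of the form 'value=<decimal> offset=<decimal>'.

Read 1: bits[0:11] width=11 -> value=1643 (bin 11001101011); offset now 11 = byte 1 bit 3; 21 bits remain
Read 2: bits[11:12] width=1 -> value=1 (bin 1); offset now 12 = byte 1 bit 4; 20 bits remain
Read 3: bits[12:15] width=3 -> value=4 (bin 100); offset now 15 = byte 1 bit 7; 17 bits remain
Read 4: bits[15:19] width=4 -> value=1 (bin 0001); offset now 19 = byte 2 bit 3; 13 bits remain

Answer: value=1643 offset=11
value=1 offset=12
value=4 offset=15
value=1 offset=19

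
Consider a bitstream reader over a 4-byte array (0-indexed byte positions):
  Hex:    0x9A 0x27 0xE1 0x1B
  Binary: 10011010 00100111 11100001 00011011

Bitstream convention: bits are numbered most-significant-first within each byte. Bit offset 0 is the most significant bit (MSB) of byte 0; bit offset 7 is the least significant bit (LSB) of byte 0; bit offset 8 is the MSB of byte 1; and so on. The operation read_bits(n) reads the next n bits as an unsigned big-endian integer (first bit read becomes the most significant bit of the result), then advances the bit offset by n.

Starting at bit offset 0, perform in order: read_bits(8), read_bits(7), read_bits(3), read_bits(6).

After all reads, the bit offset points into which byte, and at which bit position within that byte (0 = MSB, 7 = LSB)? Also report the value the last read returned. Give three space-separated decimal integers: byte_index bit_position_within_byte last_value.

Answer: 3 0 33

Derivation:
Read 1: bits[0:8] width=8 -> value=154 (bin 10011010); offset now 8 = byte 1 bit 0; 24 bits remain
Read 2: bits[8:15] width=7 -> value=19 (bin 0010011); offset now 15 = byte 1 bit 7; 17 bits remain
Read 3: bits[15:18] width=3 -> value=7 (bin 111); offset now 18 = byte 2 bit 2; 14 bits remain
Read 4: bits[18:24] width=6 -> value=33 (bin 100001); offset now 24 = byte 3 bit 0; 8 bits remain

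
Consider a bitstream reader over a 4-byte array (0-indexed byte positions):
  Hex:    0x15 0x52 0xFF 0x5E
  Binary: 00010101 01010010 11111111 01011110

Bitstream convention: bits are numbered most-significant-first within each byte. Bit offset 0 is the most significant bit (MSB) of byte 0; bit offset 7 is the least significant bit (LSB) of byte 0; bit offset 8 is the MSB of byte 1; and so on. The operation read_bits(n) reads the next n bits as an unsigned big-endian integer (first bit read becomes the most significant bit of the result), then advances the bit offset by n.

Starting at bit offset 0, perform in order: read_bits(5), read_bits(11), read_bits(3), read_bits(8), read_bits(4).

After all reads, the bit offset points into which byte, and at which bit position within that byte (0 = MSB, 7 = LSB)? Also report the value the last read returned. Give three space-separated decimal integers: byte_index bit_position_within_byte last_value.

Read 1: bits[0:5] width=5 -> value=2 (bin 00010); offset now 5 = byte 0 bit 5; 27 bits remain
Read 2: bits[5:16] width=11 -> value=1362 (bin 10101010010); offset now 16 = byte 2 bit 0; 16 bits remain
Read 3: bits[16:19] width=3 -> value=7 (bin 111); offset now 19 = byte 2 bit 3; 13 bits remain
Read 4: bits[19:27] width=8 -> value=250 (bin 11111010); offset now 27 = byte 3 bit 3; 5 bits remain
Read 5: bits[27:31] width=4 -> value=15 (bin 1111); offset now 31 = byte 3 bit 7; 1 bits remain

Answer: 3 7 15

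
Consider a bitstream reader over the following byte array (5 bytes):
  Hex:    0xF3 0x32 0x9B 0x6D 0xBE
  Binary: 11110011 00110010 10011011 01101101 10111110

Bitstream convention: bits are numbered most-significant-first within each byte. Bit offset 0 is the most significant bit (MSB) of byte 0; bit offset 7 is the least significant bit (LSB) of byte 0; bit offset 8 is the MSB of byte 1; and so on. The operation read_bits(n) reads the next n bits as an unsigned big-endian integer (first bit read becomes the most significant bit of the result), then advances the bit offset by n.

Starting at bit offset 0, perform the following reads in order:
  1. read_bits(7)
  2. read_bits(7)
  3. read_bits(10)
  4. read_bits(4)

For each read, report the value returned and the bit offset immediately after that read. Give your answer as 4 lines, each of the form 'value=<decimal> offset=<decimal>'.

Read 1: bits[0:7] width=7 -> value=121 (bin 1111001); offset now 7 = byte 0 bit 7; 33 bits remain
Read 2: bits[7:14] width=7 -> value=76 (bin 1001100); offset now 14 = byte 1 bit 6; 26 bits remain
Read 3: bits[14:24] width=10 -> value=667 (bin 1010011011); offset now 24 = byte 3 bit 0; 16 bits remain
Read 4: bits[24:28] width=4 -> value=6 (bin 0110); offset now 28 = byte 3 bit 4; 12 bits remain

Answer: value=121 offset=7
value=76 offset=14
value=667 offset=24
value=6 offset=28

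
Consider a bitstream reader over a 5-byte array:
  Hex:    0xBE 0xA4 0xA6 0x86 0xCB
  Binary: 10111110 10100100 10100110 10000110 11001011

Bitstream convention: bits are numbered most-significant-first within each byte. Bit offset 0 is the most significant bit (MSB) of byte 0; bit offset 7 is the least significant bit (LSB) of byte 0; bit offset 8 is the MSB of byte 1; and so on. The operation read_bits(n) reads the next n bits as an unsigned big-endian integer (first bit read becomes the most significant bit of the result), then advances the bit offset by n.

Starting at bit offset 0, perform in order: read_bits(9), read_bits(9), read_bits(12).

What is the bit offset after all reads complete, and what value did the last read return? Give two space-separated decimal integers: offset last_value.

Read 1: bits[0:9] width=9 -> value=381 (bin 101111101); offset now 9 = byte 1 bit 1; 31 bits remain
Read 2: bits[9:18] width=9 -> value=146 (bin 010010010); offset now 18 = byte 2 bit 2; 22 bits remain
Read 3: bits[18:30] width=12 -> value=2465 (bin 100110100001); offset now 30 = byte 3 bit 6; 10 bits remain

Answer: 30 2465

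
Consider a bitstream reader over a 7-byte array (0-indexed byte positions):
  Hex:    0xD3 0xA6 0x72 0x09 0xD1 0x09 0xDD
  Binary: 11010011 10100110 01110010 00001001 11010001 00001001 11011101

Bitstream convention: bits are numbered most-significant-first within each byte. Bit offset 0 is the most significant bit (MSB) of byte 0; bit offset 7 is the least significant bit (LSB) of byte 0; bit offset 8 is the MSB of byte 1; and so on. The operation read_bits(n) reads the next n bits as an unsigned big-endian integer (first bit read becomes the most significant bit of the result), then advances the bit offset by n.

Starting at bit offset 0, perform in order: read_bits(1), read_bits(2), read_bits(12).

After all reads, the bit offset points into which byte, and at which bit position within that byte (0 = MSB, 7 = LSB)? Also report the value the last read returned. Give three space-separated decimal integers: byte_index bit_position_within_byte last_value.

Answer: 1 7 2515

Derivation:
Read 1: bits[0:1] width=1 -> value=1 (bin 1); offset now 1 = byte 0 bit 1; 55 bits remain
Read 2: bits[1:3] width=2 -> value=2 (bin 10); offset now 3 = byte 0 bit 3; 53 bits remain
Read 3: bits[3:15] width=12 -> value=2515 (bin 100111010011); offset now 15 = byte 1 bit 7; 41 bits remain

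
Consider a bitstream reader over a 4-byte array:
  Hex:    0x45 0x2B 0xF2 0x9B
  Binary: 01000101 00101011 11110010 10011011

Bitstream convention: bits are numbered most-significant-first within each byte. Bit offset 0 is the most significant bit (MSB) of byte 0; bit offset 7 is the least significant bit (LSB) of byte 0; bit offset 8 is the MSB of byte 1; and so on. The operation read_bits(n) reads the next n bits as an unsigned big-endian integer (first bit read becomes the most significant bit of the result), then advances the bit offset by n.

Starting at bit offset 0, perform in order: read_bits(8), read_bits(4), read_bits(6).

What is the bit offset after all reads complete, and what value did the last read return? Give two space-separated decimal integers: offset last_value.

Answer: 18 47

Derivation:
Read 1: bits[0:8] width=8 -> value=69 (bin 01000101); offset now 8 = byte 1 bit 0; 24 bits remain
Read 2: bits[8:12] width=4 -> value=2 (bin 0010); offset now 12 = byte 1 bit 4; 20 bits remain
Read 3: bits[12:18] width=6 -> value=47 (bin 101111); offset now 18 = byte 2 bit 2; 14 bits remain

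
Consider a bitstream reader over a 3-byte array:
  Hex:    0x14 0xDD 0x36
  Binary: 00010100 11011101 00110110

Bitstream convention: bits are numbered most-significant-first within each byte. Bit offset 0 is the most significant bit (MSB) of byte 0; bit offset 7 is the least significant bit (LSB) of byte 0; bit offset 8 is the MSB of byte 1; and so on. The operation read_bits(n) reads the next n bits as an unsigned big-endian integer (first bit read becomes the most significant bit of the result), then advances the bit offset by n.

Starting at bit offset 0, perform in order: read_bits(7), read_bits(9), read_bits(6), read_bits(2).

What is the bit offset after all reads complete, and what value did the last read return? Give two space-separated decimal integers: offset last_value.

Read 1: bits[0:7] width=7 -> value=10 (bin 0001010); offset now 7 = byte 0 bit 7; 17 bits remain
Read 2: bits[7:16] width=9 -> value=221 (bin 011011101); offset now 16 = byte 2 bit 0; 8 bits remain
Read 3: bits[16:22] width=6 -> value=13 (bin 001101); offset now 22 = byte 2 bit 6; 2 bits remain
Read 4: bits[22:24] width=2 -> value=2 (bin 10); offset now 24 = byte 3 bit 0; 0 bits remain

Answer: 24 2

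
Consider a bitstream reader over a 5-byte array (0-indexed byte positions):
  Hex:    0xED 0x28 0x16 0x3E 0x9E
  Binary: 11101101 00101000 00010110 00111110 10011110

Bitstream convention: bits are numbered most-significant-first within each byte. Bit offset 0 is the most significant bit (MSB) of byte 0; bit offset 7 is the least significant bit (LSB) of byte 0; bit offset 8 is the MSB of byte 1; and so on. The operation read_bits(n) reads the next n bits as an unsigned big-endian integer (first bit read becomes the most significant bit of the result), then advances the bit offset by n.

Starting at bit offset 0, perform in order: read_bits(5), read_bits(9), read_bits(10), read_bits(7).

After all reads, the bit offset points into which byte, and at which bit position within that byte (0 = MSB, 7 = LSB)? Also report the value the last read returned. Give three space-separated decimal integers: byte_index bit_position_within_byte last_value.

Read 1: bits[0:5] width=5 -> value=29 (bin 11101); offset now 5 = byte 0 bit 5; 35 bits remain
Read 2: bits[5:14] width=9 -> value=330 (bin 101001010); offset now 14 = byte 1 bit 6; 26 bits remain
Read 3: bits[14:24] width=10 -> value=22 (bin 0000010110); offset now 24 = byte 3 bit 0; 16 bits remain
Read 4: bits[24:31] width=7 -> value=31 (bin 0011111); offset now 31 = byte 3 bit 7; 9 bits remain

Answer: 3 7 31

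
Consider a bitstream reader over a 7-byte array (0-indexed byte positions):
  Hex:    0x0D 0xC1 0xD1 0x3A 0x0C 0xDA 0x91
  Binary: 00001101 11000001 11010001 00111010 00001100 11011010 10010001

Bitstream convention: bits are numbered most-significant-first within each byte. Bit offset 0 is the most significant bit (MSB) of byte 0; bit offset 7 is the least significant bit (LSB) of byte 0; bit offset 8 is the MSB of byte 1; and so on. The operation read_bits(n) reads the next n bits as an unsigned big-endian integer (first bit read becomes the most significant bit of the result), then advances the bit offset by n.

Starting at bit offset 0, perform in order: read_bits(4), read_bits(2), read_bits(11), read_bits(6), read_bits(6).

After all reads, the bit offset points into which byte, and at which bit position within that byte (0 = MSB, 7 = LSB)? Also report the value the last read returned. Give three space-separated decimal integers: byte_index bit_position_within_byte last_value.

Read 1: bits[0:4] width=4 -> value=0 (bin 0000); offset now 4 = byte 0 bit 4; 52 bits remain
Read 2: bits[4:6] width=2 -> value=3 (bin 11); offset now 6 = byte 0 bit 6; 50 bits remain
Read 3: bits[6:17] width=11 -> value=899 (bin 01110000011); offset now 17 = byte 2 bit 1; 39 bits remain
Read 4: bits[17:23] width=6 -> value=40 (bin 101000); offset now 23 = byte 2 bit 7; 33 bits remain
Read 5: bits[23:29] width=6 -> value=39 (bin 100111); offset now 29 = byte 3 bit 5; 27 bits remain

Answer: 3 5 39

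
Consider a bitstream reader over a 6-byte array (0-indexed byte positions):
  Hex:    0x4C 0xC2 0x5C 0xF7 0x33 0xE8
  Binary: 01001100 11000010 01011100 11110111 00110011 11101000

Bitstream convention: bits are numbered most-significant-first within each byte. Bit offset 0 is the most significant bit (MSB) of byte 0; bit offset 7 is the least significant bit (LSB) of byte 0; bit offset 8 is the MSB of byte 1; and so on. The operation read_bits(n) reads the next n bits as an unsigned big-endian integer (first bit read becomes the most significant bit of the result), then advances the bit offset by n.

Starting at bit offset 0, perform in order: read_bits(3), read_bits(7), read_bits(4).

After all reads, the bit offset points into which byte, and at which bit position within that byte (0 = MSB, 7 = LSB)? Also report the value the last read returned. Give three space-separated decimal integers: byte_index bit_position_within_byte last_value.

Read 1: bits[0:3] width=3 -> value=2 (bin 010); offset now 3 = byte 0 bit 3; 45 bits remain
Read 2: bits[3:10] width=7 -> value=51 (bin 0110011); offset now 10 = byte 1 bit 2; 38 bits remain
Read 3: bits[10:14] width=4 -> value=0 (bin 0000); offset now 14 = byte 1 bit 6; 34 bits remain

Answer: 1 6 0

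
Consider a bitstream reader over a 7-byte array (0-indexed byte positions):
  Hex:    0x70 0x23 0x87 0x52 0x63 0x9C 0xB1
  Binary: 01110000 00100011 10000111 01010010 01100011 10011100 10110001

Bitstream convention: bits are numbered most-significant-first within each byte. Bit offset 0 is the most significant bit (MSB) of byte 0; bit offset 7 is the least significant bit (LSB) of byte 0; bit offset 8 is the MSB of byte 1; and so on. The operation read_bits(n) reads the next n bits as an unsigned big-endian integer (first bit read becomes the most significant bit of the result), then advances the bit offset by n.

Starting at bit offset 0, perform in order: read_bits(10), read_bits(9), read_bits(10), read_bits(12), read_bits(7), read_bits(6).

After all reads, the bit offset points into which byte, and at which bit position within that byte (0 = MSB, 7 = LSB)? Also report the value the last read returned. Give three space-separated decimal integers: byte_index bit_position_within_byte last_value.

Read 1: bits[0:10] width=10 -> value=448 (bin 0111000000); offset now 10 = byte 1 bit 2; 46 bits remain
Read 2: bits[10:19] width=9 -> value=284 (bin 100011100); offset now 19 = byte 2 bit 3; 37 bits remain
Read 3: bits[19:29] width=10 -> value=234 (bin 0011101010); offset now 29 = byte 3 bit 5; 27 bits remain
Read 4: bits[29:41] width=12 -> value=1223 (bin 010011000111); offset now 41 = byte 5 bit 1; 15 bits remain
Read 5: bits[41:48] width=7 -> value=28 (bin 0011100); offset now 48 = byte 6 bit 0; 8 bits remain
Read 6: bits[48:54] width=6 -> value=44 (bin 101100); offset now 54 = byte 6 bit 6; 2 bits remain

Answer: 6 6 44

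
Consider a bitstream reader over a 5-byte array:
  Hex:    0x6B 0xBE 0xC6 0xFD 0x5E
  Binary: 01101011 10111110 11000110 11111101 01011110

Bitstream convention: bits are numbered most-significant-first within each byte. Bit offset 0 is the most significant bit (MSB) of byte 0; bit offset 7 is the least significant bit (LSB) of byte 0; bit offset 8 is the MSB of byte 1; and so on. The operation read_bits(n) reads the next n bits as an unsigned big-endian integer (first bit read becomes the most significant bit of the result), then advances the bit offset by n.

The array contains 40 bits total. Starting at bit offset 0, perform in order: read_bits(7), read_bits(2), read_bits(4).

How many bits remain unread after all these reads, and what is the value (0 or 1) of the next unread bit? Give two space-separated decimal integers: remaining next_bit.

Answer: 27 1

Derivation:
Read 1: bits[0:7] width=7 -> value=53 (bin 0110101); offset now 7 = byte 0 bit 7; 33 bits remain
Read 2: bits[7:9] width=2 -> value=3 (bin 11); offset now 9 = byte 1 bit 1; 31 bits remain
Read 3: bits[9:13] width=4 -> value=7 (bin 0111); offset now 13 = byte 1 bit 5; 27 bits remain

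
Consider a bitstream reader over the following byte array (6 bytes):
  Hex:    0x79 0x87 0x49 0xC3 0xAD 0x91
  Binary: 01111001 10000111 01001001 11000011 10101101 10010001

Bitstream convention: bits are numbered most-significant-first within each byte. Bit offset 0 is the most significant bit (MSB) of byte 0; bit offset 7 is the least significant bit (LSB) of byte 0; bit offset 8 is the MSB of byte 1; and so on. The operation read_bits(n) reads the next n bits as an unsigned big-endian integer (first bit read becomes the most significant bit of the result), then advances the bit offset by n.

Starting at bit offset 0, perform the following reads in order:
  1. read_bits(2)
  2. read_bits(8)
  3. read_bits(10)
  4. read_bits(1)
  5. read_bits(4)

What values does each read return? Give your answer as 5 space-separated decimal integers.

Answer: 1 230 116 1 3

Derivation:
Read 1: bits[0:2] width=2 -> value=1 (bin 01); offset now 2 = byte 0 bit 2; 46 bits remain
Read 2: bits[2:10] width=8 -> value=230 (bin 11100110); offset now 10 = byte 1 bit 2; 38 bits remain
Read 3: bits[10:20] width=10 -> value=116 (bin 0001110100); offset now 20 = byte 2 bit 4; 28 bits remain
Read 4: bits[20:21] width=1 -> value=1 (bin 1); offset now 21 = byte 2 bit 5; 27 bits remain
Read 5: bits[21:25] width=4 -> value=3 (bin 0011); offset now 25 = byte 3 bit 1; 23 bits remain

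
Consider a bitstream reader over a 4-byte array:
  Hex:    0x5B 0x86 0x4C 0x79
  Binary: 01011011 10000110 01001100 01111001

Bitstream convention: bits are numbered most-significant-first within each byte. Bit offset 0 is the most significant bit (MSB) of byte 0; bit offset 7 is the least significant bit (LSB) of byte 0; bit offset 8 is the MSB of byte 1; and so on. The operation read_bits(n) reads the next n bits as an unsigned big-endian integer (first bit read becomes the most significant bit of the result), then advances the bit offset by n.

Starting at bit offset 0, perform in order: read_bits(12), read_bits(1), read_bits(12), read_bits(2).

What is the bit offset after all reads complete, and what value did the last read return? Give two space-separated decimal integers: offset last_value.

Answer: 27 3

Derivation:
Read 1: bits[0:12] width=12 -> value=1464 (bin 010110111000); offset now 12 = byte 1 bit 4; 20 bits remain
Read 2: bits[12:13] width=1 -> value=0 (bin 0); offset now 13 = byte 1 bit 5; 19 bits remain
Read 3: bits[13:25] width=12 -> value=3224 (bin 110010011000); offset now 25 = byte 3 bit 1; 7 bits remain
Read 4: bits[25:27] width=2 -> value=3 (bin 11); offset now 27 = byte 3 bit 3; 5 bits remain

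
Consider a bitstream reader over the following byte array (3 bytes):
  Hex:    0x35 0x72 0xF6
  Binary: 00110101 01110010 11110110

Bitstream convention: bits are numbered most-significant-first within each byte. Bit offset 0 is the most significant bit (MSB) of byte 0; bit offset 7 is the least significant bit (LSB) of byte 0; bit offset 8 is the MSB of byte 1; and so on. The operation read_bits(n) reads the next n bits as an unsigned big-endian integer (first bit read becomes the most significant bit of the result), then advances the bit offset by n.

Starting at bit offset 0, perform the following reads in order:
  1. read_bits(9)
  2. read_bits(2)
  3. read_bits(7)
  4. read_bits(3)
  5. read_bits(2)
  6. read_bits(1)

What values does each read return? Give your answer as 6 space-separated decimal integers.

Read 1: bits[0:9] width=9 -> value=106 (bin 001101010); offset now 9 = byte 1 bit 1; 15 bits remain
Read 2: bits[9:11] width=2 -> value=3 (bin 11); offset now 11 = byte 1 bit 3; 13 bits remain
Read 3: bits[11:18] width=7 -> value=75 (bin 1001011); offset now 18 = byte 2 bit 2; 6 bits remain
Read 4: bits[18:21] width=3 -> value=6 (bin 110); offset now 21 = byte 2 bit 5; 3 bits remain
Read 5: bits[21:23] width=2 -> value=3 (bin 11); offset now 23 = byte 2 bit 7; 1 bits remain
Read 6: bits[23:24] width=1 -> value=0 (bin 0); offset now 24 = byte 3 bit 0; 0 bits remain

Answer: 106 3 75 6 3 0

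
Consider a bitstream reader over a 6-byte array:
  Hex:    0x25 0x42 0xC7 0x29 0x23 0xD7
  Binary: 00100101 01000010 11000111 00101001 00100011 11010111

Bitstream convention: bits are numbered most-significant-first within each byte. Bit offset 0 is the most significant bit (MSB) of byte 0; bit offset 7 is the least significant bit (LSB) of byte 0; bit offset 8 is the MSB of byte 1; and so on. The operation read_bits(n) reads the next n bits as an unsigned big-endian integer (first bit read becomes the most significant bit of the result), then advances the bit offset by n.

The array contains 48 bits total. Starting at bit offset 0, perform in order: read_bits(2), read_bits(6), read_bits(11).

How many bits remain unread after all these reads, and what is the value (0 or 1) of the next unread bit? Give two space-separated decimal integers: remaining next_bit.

Read 1: bits[0:2] width=2 -> value=0 (bin 00); offset now 2 = byte 0 bit 2; 46 bits remain
Read 2: bits[2:8] width=6 -> value=37 (bin 100101); offset now 8 = byte 1 bit 0; 40 bits remain
Read 3: bits[8:19] width=11 -> value=534 (bin 01000010110); offset now 19 = byte 2 bit 3; 29 bits remain

Answer: 29 0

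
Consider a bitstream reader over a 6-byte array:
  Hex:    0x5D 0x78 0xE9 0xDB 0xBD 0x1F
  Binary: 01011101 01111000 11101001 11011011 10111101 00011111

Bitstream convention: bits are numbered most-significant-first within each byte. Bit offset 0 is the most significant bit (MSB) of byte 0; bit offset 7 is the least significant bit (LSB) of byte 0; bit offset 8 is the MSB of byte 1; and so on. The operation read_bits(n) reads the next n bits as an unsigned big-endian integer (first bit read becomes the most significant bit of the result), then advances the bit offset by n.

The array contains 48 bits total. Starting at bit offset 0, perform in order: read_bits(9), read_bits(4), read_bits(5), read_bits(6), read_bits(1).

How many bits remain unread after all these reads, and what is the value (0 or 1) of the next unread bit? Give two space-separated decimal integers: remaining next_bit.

Read 1: bits[0:9] width=9 -> value=186 (bin 010111010); offset now 9 = byte 1 bit 1; 39 bits remain
Read 2: bits[9:13] width=4 -> value=15 (bin 1111); offset now 13 = byte 1 bit 5; 35 bits remain
Read 3: bits[13:18] width=5 -> value=3 (bin 00011); offset now 18 = byte 2 bit 2; 30 bits remain
Read 4: bits[18:24] width=6 -> value=41 (bin 101001); offset now 24 = byte 3 bit 0; 24 bits remain
Read 5: bits[24:25] width=1 -> value=1 (bin 1); offset now 25 = byte 3 bit 1; 23 bits remain

Answer: 23 1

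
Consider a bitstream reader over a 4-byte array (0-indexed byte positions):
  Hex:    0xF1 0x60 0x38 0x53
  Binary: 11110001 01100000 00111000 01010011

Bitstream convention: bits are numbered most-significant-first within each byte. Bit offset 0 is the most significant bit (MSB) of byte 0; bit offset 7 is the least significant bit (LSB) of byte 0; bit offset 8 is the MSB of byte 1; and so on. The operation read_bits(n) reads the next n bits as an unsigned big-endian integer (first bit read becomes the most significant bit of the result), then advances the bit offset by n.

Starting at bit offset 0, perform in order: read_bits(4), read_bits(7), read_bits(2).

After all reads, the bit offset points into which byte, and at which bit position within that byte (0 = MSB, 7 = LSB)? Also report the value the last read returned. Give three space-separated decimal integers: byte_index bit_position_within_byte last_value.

Read 1: bits[0:4] width=4 -> value=15 (bin 1111); offset now 4 = byte 0 bit 4; 28 bits remain
Read 2: bits[4:11] width=7 -> value=11 (bin 0001011); offset now 11 = byte 1 bit 3; 21 bits remain
Read 3: bits[11:13] width=2 -> value=0 (bin 00); offset now 13 = byte 1 bit 5; 19 bits remain

Answer: 1 5 0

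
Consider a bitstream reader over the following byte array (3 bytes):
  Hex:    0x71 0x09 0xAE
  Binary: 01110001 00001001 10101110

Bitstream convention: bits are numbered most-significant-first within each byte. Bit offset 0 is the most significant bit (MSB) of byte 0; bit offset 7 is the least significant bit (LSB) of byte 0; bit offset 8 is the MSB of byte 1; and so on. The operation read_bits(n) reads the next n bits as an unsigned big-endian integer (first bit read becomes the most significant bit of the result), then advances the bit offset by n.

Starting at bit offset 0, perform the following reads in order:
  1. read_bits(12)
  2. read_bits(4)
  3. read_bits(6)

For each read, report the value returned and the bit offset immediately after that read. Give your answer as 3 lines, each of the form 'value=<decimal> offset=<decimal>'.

Read 1: bits[0:12] width=12 -> value=1808 (bin 011100010000); offset now 12 = byte 1 bit 4; 12 bits remain
Read 2: bits[12:16] width=4 -> value=9 (bin 1001); offset now 16 = byte 2 bit 0; 8 bits remain
Read 3: bits[16:22] width=6 -> value=43 (bin 101011); offset now 22 = byte 2 bit 6; 2 bits remain

Answer: value=1808 offset=12
value=9 offset=16
value=43 offset=22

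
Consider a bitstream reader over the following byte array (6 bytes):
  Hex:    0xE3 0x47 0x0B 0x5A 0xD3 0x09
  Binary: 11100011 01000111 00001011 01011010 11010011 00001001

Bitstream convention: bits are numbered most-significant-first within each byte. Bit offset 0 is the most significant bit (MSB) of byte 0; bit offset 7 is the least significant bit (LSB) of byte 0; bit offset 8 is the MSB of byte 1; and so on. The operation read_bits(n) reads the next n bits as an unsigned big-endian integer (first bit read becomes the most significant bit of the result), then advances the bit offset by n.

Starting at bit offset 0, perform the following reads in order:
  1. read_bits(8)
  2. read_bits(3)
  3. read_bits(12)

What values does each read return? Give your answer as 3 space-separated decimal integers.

Read 1: bits[0:8] width=8 -> value=227 (bin 11100011); offset now 8 = byte 1 bit 0; 40 bits remain
Read 2: bits[8:11] width=3 -> value=2 (bin 010); offset now 11 = byte 1 bit 3; 37 bits remain
Read 3: bits[11:23] width=12 -> value=901 (bin 001110000101); offset now 23 = byte 2 bit 7; 25 bits remain

Answer: 227 2 901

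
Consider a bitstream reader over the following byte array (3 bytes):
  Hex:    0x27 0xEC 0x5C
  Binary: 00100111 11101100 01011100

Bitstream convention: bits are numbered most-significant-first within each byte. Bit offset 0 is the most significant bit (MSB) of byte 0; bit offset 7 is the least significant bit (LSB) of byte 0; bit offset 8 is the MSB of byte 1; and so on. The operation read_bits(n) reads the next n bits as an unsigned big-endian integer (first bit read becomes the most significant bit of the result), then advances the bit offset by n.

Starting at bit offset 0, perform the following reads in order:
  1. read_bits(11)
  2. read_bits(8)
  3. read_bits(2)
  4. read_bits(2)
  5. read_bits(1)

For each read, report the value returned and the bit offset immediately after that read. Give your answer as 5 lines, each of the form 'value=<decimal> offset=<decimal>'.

Read 1: bits[0:11] width=11 -> value=319 (bin 00100111111); offset now 11 = byte 1 bit 3; 13 bits remain
Read 2: bits[11:19] width=8 -> value=98 (bin 01100010); offset now 19 = byte 2 bit 3; 5 bits remain
Read 3: bits[19:21] width=2 -> value=3 (bin 11); offset now 21 = byte 2 bit 5; 3 bits remain
Read 4: bits[21:23] width=2 -> value=2 (bin 10); offset now 23 = byte 2 bit 7; 1 bits remain
Read 5: bits[23:24] width=1 -> value=0 (bin 0); offset now 24 = byte 3 bit 0; 0 bits remain

Answer: value=319 offset=11
value=98 offset=19
value=3 offset=21
value=2 offset=23
value=0 offset=24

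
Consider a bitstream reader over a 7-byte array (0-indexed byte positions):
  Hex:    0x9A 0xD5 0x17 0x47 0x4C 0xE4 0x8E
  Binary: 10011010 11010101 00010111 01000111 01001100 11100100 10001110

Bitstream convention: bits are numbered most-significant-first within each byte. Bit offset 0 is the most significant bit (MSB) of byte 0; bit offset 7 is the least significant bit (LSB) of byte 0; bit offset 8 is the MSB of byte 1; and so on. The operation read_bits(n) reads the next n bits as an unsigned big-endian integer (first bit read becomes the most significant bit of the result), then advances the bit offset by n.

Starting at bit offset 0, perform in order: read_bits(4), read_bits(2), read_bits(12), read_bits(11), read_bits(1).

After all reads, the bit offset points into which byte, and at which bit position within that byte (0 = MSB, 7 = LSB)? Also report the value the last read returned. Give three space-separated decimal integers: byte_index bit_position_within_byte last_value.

Read 1: bits[0:4] width=4 -> value=9 (bin 1001); offset now 4 = byte 0 bit 4; 52 bits remain
Read 2: bits[4:6] width=2 -> value=2 (bin 10); offset now 6 = byte 0 bit 6; 50 bits remain
Read 3: bits[6:18] width=12 -> value=2900 (bin 101101010100); offset now 18 = byte 2 bit 2; 38 bits remain
Read 4: bits[18:29] width=11 -> value=744 (bin 01011101000); offset now 29 = byte 3 bit 5; 27 bits remain
Read 5: bits[29:30] width=1 -> value=1 (bin 1); offset now 30 = byte 3 bit 6; 26 bits remain

Answer: 3 6 1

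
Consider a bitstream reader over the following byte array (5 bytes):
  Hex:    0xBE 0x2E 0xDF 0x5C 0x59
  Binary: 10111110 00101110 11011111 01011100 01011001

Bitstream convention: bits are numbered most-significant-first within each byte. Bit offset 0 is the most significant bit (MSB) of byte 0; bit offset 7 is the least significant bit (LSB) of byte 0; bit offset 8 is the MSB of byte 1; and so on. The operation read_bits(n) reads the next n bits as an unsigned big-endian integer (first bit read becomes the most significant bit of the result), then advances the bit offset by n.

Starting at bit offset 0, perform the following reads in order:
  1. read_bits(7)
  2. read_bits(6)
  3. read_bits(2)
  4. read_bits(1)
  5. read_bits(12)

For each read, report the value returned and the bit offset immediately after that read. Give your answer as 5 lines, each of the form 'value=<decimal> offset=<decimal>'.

Read 1: bits[0:7] width=7 -> value=95 (bin 1011111); offset now 7 = byte 0 bit 7; 33 bits remain
Read 2: bits[7:13] width=6 -> value=5 (bin 000101); offset now 13 = byte 1 bit 5; 27 bits remain
Read 3: bits[13:15] width=2 -> value=3 (bin 11); offset now 15 = byte 1 bit 7; 25 bits remain
Read 4: bits[15:16] width=1 -> value=0 (bin 0); offset now 16 = byte 2 bit 0; 24 bits remain
Read 5: bits[16:28] width=12 -> value=3573 (bin 110111110101); offset now 28 = byte 3 bit 4; 12 bits remain

Answer: value=95 offset=7
value=5 offset=13
value=3 offset=15
value=0 offset=16
value=3573 offset=28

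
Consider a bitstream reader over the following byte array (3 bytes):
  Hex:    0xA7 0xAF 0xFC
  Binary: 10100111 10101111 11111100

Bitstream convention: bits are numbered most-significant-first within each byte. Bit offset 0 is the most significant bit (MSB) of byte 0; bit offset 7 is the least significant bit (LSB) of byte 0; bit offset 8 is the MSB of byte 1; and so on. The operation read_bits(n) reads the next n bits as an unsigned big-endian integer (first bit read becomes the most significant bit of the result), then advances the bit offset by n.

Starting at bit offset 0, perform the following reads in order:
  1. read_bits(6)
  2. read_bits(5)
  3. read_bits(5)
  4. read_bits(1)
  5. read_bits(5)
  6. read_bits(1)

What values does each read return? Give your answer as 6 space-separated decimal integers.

Read 1: bits[0:6] width=6 -> value=41 (bin 101001); offset now 6 = byte 0 bit 6; 18 bits remain
Read 2: bits[6:11] width=5 -> value=29 (bin 11101); offset now 11 = byte 1 bit 3; 13 bits remain
Read 3: bits[11:16] width=5 -> value=15 (bin 01111); offset now 16 = byte 2 bit 0; 8 bits remain
Read 4: bits[16:17] width=1 -> value=1 (bin 1); offset now 17 = byte 2 bit 1; 7 bits remain
Read 5: bits[17:22] width=5 -> value=31 (bin 11111); offset now 22 = byte 2 bit 6; 2 bits remain
Read 6: bits[22:23] width=1 -> value=0 (bin 0); offset now 23 = byte 2 bit 7; 1 bits remain

Answer: 41 29 15 1 31 0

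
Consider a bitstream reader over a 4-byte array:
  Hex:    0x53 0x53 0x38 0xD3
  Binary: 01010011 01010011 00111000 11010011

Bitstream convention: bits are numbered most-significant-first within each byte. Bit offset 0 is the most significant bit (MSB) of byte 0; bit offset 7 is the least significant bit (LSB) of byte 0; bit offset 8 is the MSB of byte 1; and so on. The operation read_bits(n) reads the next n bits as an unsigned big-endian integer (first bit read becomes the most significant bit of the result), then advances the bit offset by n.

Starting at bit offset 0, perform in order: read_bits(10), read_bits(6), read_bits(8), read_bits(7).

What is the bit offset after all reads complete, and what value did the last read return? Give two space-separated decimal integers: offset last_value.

Read 1: bits[0:10] width=10 -> value=333 (bin 0101001101); offset now 10 = byte 1 bit 2; 22 bits remain
Read 2: bits[10:16] width=6 -> value=19 (bin 010011); offset now 16 = byte 2 bit 0; 16 bits remain
Read 3: bits[16:24] width=8 -> value=56 (bin 00111000); offset now 24 = byte 3 bit 0; 8 bits remain
Read 4: bits[24:31] width=7 -> value=105 (bin 1101001); offset now 31 = byte 3 bit 7; 1 bits remain

Answer: 31 105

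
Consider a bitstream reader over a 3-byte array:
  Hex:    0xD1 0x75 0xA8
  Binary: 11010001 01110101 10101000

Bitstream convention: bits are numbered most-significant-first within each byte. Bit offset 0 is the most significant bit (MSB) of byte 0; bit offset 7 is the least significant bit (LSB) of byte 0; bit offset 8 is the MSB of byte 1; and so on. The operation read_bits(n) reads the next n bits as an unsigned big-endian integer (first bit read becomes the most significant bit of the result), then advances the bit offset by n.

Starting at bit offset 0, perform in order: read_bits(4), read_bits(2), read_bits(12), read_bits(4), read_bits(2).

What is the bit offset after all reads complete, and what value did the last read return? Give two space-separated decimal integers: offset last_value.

Answer: 24 0

Derivation:
Read 1: bits[0:4] width=4 -> value=13 (bin 1101); offset now 4 = byte 0 bit 4; 20 bits remain
Read 2: bits[4:6] width=2 -> value=0 (bin 00); offset now 6 = byte 0 bit 6; 18 bits remain
Read 3: bits[6:18] width=12 -> value=1494 (bin 010111010110); offset now 18 = byte 2 bit 2; 6 bits remain
Read 4: bits[18:22] width=4 -> value=10 (bin 1010); offset now 22 = byte 2 bit 6; 2 bits remain
Read 5: bits[22:24] width=2 -> value=0 (bin 00); offset now 24 = byte 3 bit 0; 0 bits remain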